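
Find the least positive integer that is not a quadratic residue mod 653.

(2/653) = −1, so 2 is the smallest positive non-residue mod 653.

2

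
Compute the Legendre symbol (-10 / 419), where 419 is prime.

Euler's criterion: (-10/419) ≡ 409^209 (mod 419).
409^2 ≡ 100 (mod 419)
409^4 ≡ 363 (mod 419)
409^8 ≡ 203 (mod 419)
409^16 ≡ 147 (mod 419)
409^32 ≡ 240 (mod 419)
409^64 ≡ 197 (mod 419)
409^128 ≡ 261 (mod 419)
409^209 = 409^(128+64+16+1) ≡ 1 (mod 419).
Result is 1, so (-10/419) = 1.

1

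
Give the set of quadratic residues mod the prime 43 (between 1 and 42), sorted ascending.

1 4 6 9 10 11 13 14 15 16 17 21 23 24 25 31 35 36 38 40 41

Square k = 1,…,21 (k and 43−k give the same square):
1²=1, 2²=4, 3²=9, 4²=16, 5²=25, 6²=36, 7²≡6, 8²≡21, 9²≡38, 10²≡14, 11²≡35, 12²≡15, 13²≡40, 14²≡24, 15²≡10, 16²≡41, 17²≡31, 18²≡23, 19²≡17, 20²≡13, 21²≡11 (mod 43).
So the quadratic residues mod 43 are {1, 4, 6, 9, 10, 11, 13, 14, 15, 16, 17, 21, 23, 24, 25, 31, 35, 36, 38, 40, 41}.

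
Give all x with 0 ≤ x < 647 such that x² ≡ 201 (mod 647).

279, 368

Since 647 ≡ 3 (mod 4), a square root of 201 is 201^((647+1)/4) = 201^162 mod 647.
Repeated squaring: 201^2≡287, 201^4≡200, 201^8≡533, 201^16≡56, 201^32≡548, 201^64≡96, 201^128≡158 (mod 647).
201^162 = 201^(128+32+2) ≡ 279 (mod 647).
Check: 279² = 77841 ≡ 201 (mod 647). The two roots are 279 and 368.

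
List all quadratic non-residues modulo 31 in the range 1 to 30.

Square k = 1,…,15 (k and 31−k give the same square):
1²=1, 2²=4, 3²=9, 4²=16, 5²=25, 6²≡5, 7²≡18, 8²≡2, 9²≡19, 10²≡7, 11²≡28, 12²≡20, 13²≡14, 14²≡10, 15²≡8 (mod 31).
The residues are {1, 2, 4, 5, 7, 8, 9, 10, 14, 16, 18, 19, 20, 25, 28}; the non-residues are the remaining 15 nonzero classes.

3 6 11 12 13 15 17 21 22 23 24 26 27 29 30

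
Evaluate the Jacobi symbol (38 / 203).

-1

Pull out 2: since 203 ≡ 3 (mod 8), (2/203) = -1.
Reciprocity: 19 ≡ 3 and 203 ≡ 3 (mod 4), so (19/203) = −(203/19).
Reduce top mod 19: now compute (13/19).
Reciprocity: 13 ≡ 1 and 19 ≡ 3 (mod 4), so (13/19) = +(19/13).
Reduce top mod 13: now compute (6/13).
Pull out 2: since 13 ≡ 5 (mod 8), (2/13) = -1.
Reciprocity: 3 ≡ 3 and 13 ≡ 1 (mod 4), so (3/13) = +(13/3).
Reduce top mod 3: now compute (1/3).
Reached (1/3) = 1. Collecting the sign flips along the way, the symbol is -1.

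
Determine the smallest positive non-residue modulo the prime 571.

2

(2/571) = −1, so 2 is the smallest positive non-residue mod 571.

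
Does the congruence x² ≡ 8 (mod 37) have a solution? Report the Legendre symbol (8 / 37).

Euler's criterion: (8/37) ≡ 8^18 (mod 37).
8^2 ≡ 27 (mod 37)
8^4 ≡ 26 (mod 37)
8^8 ≡ 10 (mod 37)
8^16 ≡ 26 (mod 37)
8^18 = 8^(16+2) ≡ 36 (mod 37).
Result is 36 ≡ −1, so (8/37) = −1.

-1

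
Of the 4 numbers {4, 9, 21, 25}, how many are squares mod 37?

(4/37) = +1 → QR.
(9/37) = +1 → QR.
(21/37) = +1 → QR.
(25/37) = +1 → QR.
Total quadratic residues among the 4: 4.

4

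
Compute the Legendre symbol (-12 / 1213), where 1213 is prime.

First reduce: -12 ≡ 1201 (mod 1213).
Reciprocity: 1201 ≡ 1 and 1213 ≡ 1 (mod 4), so (1201/1213) = +(1213/1201).
Reduce top mod 1201: now compute (12/1201).
Pull out 2^2: since 1201 ≡ 1 (mod 8), (2/1201) = +1, so (2/1201)^2 = +1.
Reciprocity: 3 ≡ 3 and 1201 ≡ 1 (mod 4), so (3/1201) = +(1201/3).
Reduce top mod 3: now compute (1/3).
Reached (1/3) = 1. Collecting the sign flips along the way, the symbol is +1.

1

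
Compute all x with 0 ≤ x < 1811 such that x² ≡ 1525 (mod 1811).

767, 1044

Since 1811 ≡ 3 (mod 4), a square root of 1525 is 1525^((1811+1)/4) = 1525^453 mod 1811.
Repeated squaring: 1525^2≡301, 1525^4≡51, 1525^8≡790, 1525^16≡1116, 1525^32≡1299, 1525^64≡1360, 1525^128≡569, 1525^256≡1403 (mod 1811).
1525^453 = 1525^(256+128+64+4+1) ≡ 1044 (mod 1811).
Check: 1044² = 1089936 ≡ 1525 (mod 1811). The two roots are 767 and 1044.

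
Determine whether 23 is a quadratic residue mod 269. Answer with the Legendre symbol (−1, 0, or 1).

Euler's criterion: (23/269) ≡ 23^134 (mod 269).
23^2 ≡ 260 (mod 269)
23^4 ≡ 81 (mod 269)
23^8 ≡ 105 (mod 269)
23^16 ≡ 265 (mod 269)
23^32 ≡ 16 (mod 269)
23^64 ≡ 256 (mod 269)
23^128 ≡ 169 (mod 269)
23^134 = 23^(128+4+2) ≡ 1 (mod 269).
Result is 1, so (23/269) = 1.

1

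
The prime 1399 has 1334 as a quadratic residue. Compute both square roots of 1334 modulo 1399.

638, 761

Since 1399 ≡ 3 (mod 4), a square root of 1334 is 1334^((1399+1)/4) = 1334^350 mod 1399.
Repeated squaring: 1334^2≡28, 1334^4≡784, 1334^8≡495, 1334^16≡200, 1334^32≡828, 1334^64≡74, 1334^128≡1279, 1334^256≡410 (mod 1399).
1334^350 = 1334^(256+64+16+8+4+2) ≡ 638 (mod 1399).
Check: 638² = 407044 ≡ 1334 (mod 1399). The two roots are 638 and 761.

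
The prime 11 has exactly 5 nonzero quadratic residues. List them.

1 3 4 5 9

Square k = 1,…,5 (k and 11−k give the same square):
1²=1, 2²=4, 3²=9, 4²≡5, 5²≡3 (mod 11).
So the quadratic residues mod 11 are {1, 3, 4, 5, 9}.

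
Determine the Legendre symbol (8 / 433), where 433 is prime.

Euler's criterion: (8/433) ≡ 8^216 (mod 433).
8^2 ≡ 64 (mod 433)
8^4 ≡ 199 (mod 433)
8^8 ≡ 198 (mod 433)
8^16 ≡ 234 (mod 433)
8^32 ≡ 198 (mod 433)
8^64 ≡ 234 (mod 433)
8^128 ≡ 198 (mod 433)
8^216 = 8^(128+64+16+8) ≡ 1 (mod 433).
Result is 1, so (8/433) = 1.

1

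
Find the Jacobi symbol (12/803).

Pull out 2^2: since 803 ≡ 3 (mod 8), (2/803) = -1, so (2/803)^2 = +1.
Reciprocity: 3 ≡ 3 and 803 ≡ 3 (mod 4), so (3/803) = −(803/3).
Reduce top mod 3: now compute (2/3).
Pull out 2: since 3 ≡ 3 (mod 8), (2/3) = -1.
Reached (1/3) = 1. Collecting the sign flips along the way, the symbol is +1.

1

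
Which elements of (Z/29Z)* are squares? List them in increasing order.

1, 4, 5, 6, 7, 9, 13, 16, 20, 22, 23, 24, 25, 28

Square k = 1,…,14 (k and 29−k give the same square):
1²=1, 2²=4, 3²=9, 4²=16, 5²=25, 6²≡7, 7²≡20, 8²≡6, 9²≡23, 10²≡13, 11²≡5, 12²≡28, 13²≡24, 14²≡22 (mod 29).
So the quadratic residues mod 29 are {1, 4, 5, 6, 7, 9, 13, 16, 20, 22, 23, 24, 25, 28}.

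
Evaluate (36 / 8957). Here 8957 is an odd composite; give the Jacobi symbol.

1

Pull out 2^2: since 8957 ≡ 5 (mod 8), (2/8957) = -1, so (2/8957)^2 = +1.
Reciprocity: 9 ≡ 1 and 8957 ≡ 1 (mod 4), so (9/8957) = +(8957/9).
Reduce top mod 9: now compute (2/9).
Pull out 2: since 9 ≡ 1 (mod 8), (2/9) = +1.
Reached (1/9) = 1. Collecting the sign flips along the way, the symbol is +1.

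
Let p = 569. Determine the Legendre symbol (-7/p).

Euler's criterion: (-7/569) ≡ 562^284 (mod 569).
562^2 ≡ 49 (mod 569)
562^4 ≡ 125 (mod 569)
562^8 ≡ 262 (mod 569)
562^16 ≡ 364 (mod 569)
562^32 ≡ 488 (mod 569)
562^64 ≡ 302 (mod 569)
562^128 ≡ 164 (mod 569)
562^256 ≡ 153 (mod 569)
562^284 = 562^(256+16+8+4) ≡ 1 (mod 569).
Result is 1, so (-7/569) = 1.

1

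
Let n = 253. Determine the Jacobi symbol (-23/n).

0

First reduce: -23 ≡ 230 (mod 253).
Pull out 2: since 253 ≡ 5 (mod 8), (2/253) = -1.
Reciprocity: 115 ≡ 3 and 253 ≡ 1 (mod 4), so (115/253) = +(253/115).
Reduce top mod 115: now compute (23/115).
Reciprocity: 23 ≡ 3 and 115 ≡ 3 (mod 4), so (23/115) = −(115/23).
Reduce top mod 23: now compute (0/23).
Top reduces to 0: gcd > 1, so the symbol is 0.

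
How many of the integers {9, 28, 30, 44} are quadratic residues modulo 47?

2

(9/47) = +1 → QR.
(28/47) = +1 → QR.
(30/47) = -1 → non-residue.
(44/47) = -1 → non-residue.
Total quadratic residues among the 4: 2.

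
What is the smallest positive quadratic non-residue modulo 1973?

2

(2/1973) = −1, so 2 is the smallest positive non-residue mod 1973.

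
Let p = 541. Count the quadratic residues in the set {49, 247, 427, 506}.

2

(49/541) = +1 → QR.
(247/541) = -1 → non-residue.
(427/541) = -1 → non-residue.
(506/541) = +1 → QR.
Total quadratic residues among the 4: 2.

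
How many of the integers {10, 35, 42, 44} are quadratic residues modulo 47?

(10/47) = -1 → non-residue.
(35/47) = -1 → non-residue.
(42/47) = +1 → QR.
(44/47) = -1 → non-residue.
Total quadratic residues among the 4: 1.

1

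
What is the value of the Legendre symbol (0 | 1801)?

Top reduces to 0: gcd > 1, so the symbol is 0.

0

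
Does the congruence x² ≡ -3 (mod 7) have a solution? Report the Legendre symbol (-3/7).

1

First reduce: -3 ≡ 4 (mod 7).
Pull out 2^2: since 7 ≡ 7 (mod 8), (2/7) = +1, so (2/7)^2 = +1.
Reached (1/7) = 1. Collecting the sign flips along the way, the symbol is +1.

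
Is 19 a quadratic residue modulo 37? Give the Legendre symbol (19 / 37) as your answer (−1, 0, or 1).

-1

Reciprocity: 19 ≡ 3 and 37 ≡ 1 (mod 4), so (19/37) = +(37/19).
Reduce top mod 19: now compute (18/19).
Pull out 2: since 19 ≡ 3 (mod 8), (2/19) = -1.
Reciprocity: 9 ≡ 1 and 19 ≡ 3 (mod 4), so (9/19) = +(19/9).
Reduce top mod 9: now compute (1/9).
Reached (1/9) = 1. Collecting the sign flips along the way, the symbol is -1.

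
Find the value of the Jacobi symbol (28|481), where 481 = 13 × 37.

Pull out 2^2: since 481 ≡ 1 (mod 8), (2/481) = +1, so (2/481)^2 = +1.
Reciprocity: 7 ≡ 3 and 481 ≡ 1 (mod 4), so (7/481) = +(481/7).
Reduce top mod 7: now compute (5/7).
Reciprocity: 5 ≡ 1 and 7 ≡ 3 (mod 4), so (5/7) = +(7/5).
Reduce top mod 5: now compute (2/5).
Pull out 2: since 5 ≡ 5 (mod 8), (2/5) = -1.
Reached (1/5) = 1. Collecting the sign flips along the way, the symbol is -1.

-1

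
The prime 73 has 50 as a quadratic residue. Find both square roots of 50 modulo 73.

14, 59

73 ≡ 1 (mod 4), so we find a root by search.
Trying successive values, 14² = 196 ≡ 50 (mod 73). The other root is 73 − 14 = 59.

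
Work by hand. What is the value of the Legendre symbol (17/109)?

-1

Reciprocity: 17 ≡ 1 and 109 ≡ 1 (mod 4), so (17/109) = +(109/17).
Reduce top mod 17: now compute (7/17).
Reciprocity: 7 ≡ 3 and 17 ≡ 1 (mod 4), so (7/17) = +(17/7).
Reduce top mod 7: now compute (3/7).
Reciprocity: 3 ≡ 3 and 7 ≡ 3 (mod 4), so (3/7) = −(7/3).
Reduce top mod 3: now compute (1/3).
Reached (1/3) = 1. Collecting the sign flips along the way, the symbol is -1.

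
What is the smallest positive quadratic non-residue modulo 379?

2

(2/379) = −1, so 2 is the smallest positive non-residue mod 379.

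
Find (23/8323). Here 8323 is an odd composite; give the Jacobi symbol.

Reciprocity: 23 ≡ 3 and 8323 ≡ 3 (mod 4), so (23/8323) = −(8323/23).
Reduce top mod 23: now compute (20/23).
Pull out 2^2: since 23 ≡ 7 (mod 8), (2/23) = +1, so (2/23)^2 = +1.
Reciprocity: 5 ≡ 1 and 23 ≡ 3 (mod 4), so (5/23) = +(23/5).
Reduce top mod 5: now compute (3/5).
Reciprocity: 3 ≡ 3 and 5 ≡ 1 (mod 4), so (3/5) = +(5/3).
Reduce top mod 3: now compute (2/3).
Pull out 2: since 3 ≡ 3 (mod 8), (2/3) = -1.
Reached (1/3) = 1. Collecting the sign flips along the way, the symbol is +1.

1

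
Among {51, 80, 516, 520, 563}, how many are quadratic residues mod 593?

(51/593) = -1 → non-residue.
(80/593) = -1 → non-residue.
(516/593) = +1 → QR.
(520/593) = +1 → QR.
(563/593) = +1 → QR.
Total quadratic residues among the 5: 3.

3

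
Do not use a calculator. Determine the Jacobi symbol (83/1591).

1

Reciprocity: 83 ≡ 3 and 1591 ≡ 3 (mod 4), so (83/1591) = −(1591/83).
Reduce top mod 83: now compute (14/83).
Pull out 2: since 83 ≡ 3 (mod 8), (2/83) = -1.
Reciprocity: 7 ≡ 3 and 83 ≡ 3 (mod 4), so (7/83) = −(83/7).
Reduce top mod 7: now compute (6/7).
Pull out 2: since 7 ≡ 7 (mod 8), (2/7) = +1.
Reciprocity: 3 ≡ 3 and 7 ≡ 3 (mod 4), so (3/7) = −(7/3).
Reduce top mod 3: now compute (1/3).
Reached (1/3) = 1. Collecting the sign flips along the way, the symbol is +1.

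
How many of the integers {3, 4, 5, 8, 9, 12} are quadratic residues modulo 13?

4

(3/13) = +1 → QR.
(4/13) = +1 → QR.
(5/13) = -1 → non-residue.
(8/13) = -1 → non-residue.
(9/13) = +1 → QR.
(12/13) = +1 → QR.
Total quadratic residues among the 6: 4.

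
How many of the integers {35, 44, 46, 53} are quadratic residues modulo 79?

2

(35/79) = -1 → non-residue.
(44/79) = +1 → QR.
(46/79) = +1 → QR.
(53/79) = -1 → non-residue.
Total quadratic residues among the 4: 2.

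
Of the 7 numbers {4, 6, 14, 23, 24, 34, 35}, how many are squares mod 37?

2

(4/37) = +1 → QR.
(6/37) = -1 → non-residue.
(14/37) = -1 → non-residue.
(23/37) = -1 → non-residue.
(24/37) = -1 → non-residue.
(34/37) = +1 → QR.
(35/37) = -1 → non-residue.
Total quadratic residues among the 7: 2.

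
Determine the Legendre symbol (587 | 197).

Euler's criterion: (587/197) ≡ 193^98 (mod 197).
193^2 ≡ 16 (mod 197)
193^4 ≡ 59 (mod 197)
193^8 ≡ 132 (mod 197)
193^16 ≡ 88 (mod 197)
193^32 ≡ 61 (mod 197)
193^64 ≡ 175 (mod 197)
193^98 = 193^(64+32+2) ≡ 1 (mod 197).
Result is 1, so (587/197) = 1.

1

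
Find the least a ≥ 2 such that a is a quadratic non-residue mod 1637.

(2/1637) = −1, so 2 is the smallest positive non-residue mod 1637.

2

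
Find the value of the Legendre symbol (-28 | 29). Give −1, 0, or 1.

1

First reduce: -28 ≡ 1 (mod 29).
Reached (1/29) = 1. Collecting the sign flips along the way, the symbol is +1.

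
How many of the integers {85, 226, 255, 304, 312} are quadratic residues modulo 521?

(85/521) = -1 → non-residue.
(226/521) = +1 → QR.
(255/521) = +1 → QR.
(304/521) = -1 → non-residue.
(312/521) = -1 → non-residue.
Total quadratic residues among the 5: 2.

2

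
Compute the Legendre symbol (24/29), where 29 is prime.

Pull out 2^3: since 29 ≡ 5 (mod 8), (2/29) = -1, so (2/29)^3 = -1.
Reciprocity: 3 ≡ 3 and 29 ≡ 1 (mod 4), so (3/29) = +(29/3).
Reduce top mod 3: now compute (2/3).
Pull out 2: since 3 ≡ 3 (mod 8), (2/3) = -1.
Reached (1/3) = 1. Collecting the sign flips along the way, the symbol is +1.

1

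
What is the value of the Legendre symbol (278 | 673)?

Euler's criterion: (278/673) ≡ 278^336 (mod 673).
278^2 ≡ 562 (mod 673)
278^4 ≡ 207 (mod 673)
278^8 ≡ 450 (mod 673)
278^16 ≡ 600 (mod 673)
278^32 ≡ 618 (mod 673)
278^64 ≡ 333 (mod 673)
278^128 ≡ 517 (mod 673)
278^256 ≡ 108 (mod 673)
278^336 = 278^(256+64+16) ≡ 1 (mod 673).
Result is 1, so (278/673) = 1.

1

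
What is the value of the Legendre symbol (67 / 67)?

First reduce: 67 ≡ 0 (mod 67).
Top reduces to 0: gcd > 1, so the symbol is 0.

0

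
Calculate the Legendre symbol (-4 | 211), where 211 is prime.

First reduce: -4 ≡ 207 (mod 211).
Reciprocity: 207 ≡ 3 and 211 ≡ 3 (mod 4), so (207/211) = −(211/207).
Reduce top mod 207: now compute (4/207).
Pull out 2^2: since 207 ≡ 7 (mod 8), (2/207) = +1, so (2/207)^2 = +1.
Reached (1/207) = 1. Collecting the sign flips along the way, the symbol is -1.

-1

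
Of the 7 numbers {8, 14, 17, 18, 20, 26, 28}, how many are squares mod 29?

2

(8/29) = -1 → non-residue.
(14/29) = -1 → non-residue.
(17/29) = -1 → non-residue.
(18/29) = -1 → non-residue.
(20/29) = +1 → QR.
(26/29) = -1 → non-residue.
(28/29) = +1 → QR.
Total quadratic residues among the 7: 2.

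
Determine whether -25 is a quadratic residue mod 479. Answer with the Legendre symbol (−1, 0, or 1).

-1

Euler's criterion: (-25/479) ≡ 454^239 (mod 479).
454^2 ≡ 146 (mod 479)
454^4 ≡ 240 (mod 479)
454^8 ≡ 120 (mod 479)
454^16 ≡ 30 (mod 479)
454^32 ≡ 421 (mod 479)
454^64 ≡ 11 (mod 479)
454^128 ≡ 121 (mod 479)
454^239 = 454^(128+64+32+8+4+2+1) ≡ 478 (mod 479).
Result is 478 ≡ −1, so (-25/479) = −1.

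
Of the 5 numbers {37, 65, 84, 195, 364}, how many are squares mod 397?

(37/397) = +1 → QR.
(65/397) = +1 → QR.
(84/397) = -1 → non-residue.
(195/397) = +1 → QR.
(364/397) = +1 → QR.
Total quadratic residues among the 5: 4.

4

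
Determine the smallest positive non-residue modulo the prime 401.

(2/401) = +1, so 2 is a residue.
(3/401) = −1, so 3 is the smallest positive non-residue mod 401.

3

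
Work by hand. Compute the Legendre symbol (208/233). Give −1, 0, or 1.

1

Pull out 2^4: since 233 ≡ 1 (mod 8), (2/233) = +1, so (2/233)^4 = +1.
Reciprocity: 13 ≡ 1 and 233 ≡ 1 (mod 4), so (13/233) = +(233/13).
Reduce top mod 13: now compute (12/13).
Pull out 2^2: since 13 ≡ 5 (mod 8), (2/13) = -1, so (2/13)^2 = +1.
Reciprocity: 3 ≡ 3 and 13 ≡ 1 (mod 4), so (3/13) = +(13/3).
Reduce top mod 3: now compute (1/3).
Reached (1/3) = 1. Collecting the sign flips along the way, the symbol is +1.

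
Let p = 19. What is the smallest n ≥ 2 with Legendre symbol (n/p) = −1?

2

(2/19) = −1, so 2 is the smallest positive non-residue mod 19.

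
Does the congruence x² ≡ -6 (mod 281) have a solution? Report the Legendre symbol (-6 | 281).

First reduce: -6 ≡ 275 (mod 281).
Reciprocity: 275 ≡ 3 and 281 ≡ 1 (mod 4), so (275/281) = +(281/275).
Reduce top mod 275: now compute (6/275).
Pull out 2: since 275 ≡ 3 (mod 8), (2/275) = -1.
Reciprocity: 3 ≡ 3 and 275 ≡ 3 (mod 4), so (3/275) = −(275/3).
Reduce top mod 3: now compute (2/3).
Pull out 2: since 3 ≡ 3 (mod 8), (2/3) = -1.
Reached (1/3) = 1. Collecting the sign flips along the way, the symbol is -1.

-1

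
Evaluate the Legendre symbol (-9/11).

First reduce: -9 ≡ 2 (mod 11).
Pull out 2: since 11 ≡ 3 (mod 8), (2/11) = -1.
Reached (1/11) = 1. Collecting the sign flips along the way, the symbol is -1.

-1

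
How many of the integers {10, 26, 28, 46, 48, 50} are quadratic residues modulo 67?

(10/67) = +1 → QR.
(26/67) = +1 → QR.
(28/67) = -1 → non-residue.
(46/67) = -1 → non-residue.
(48/67) = -1 → non-residue.
(50/67) = -1 → non-residue.
Total quadratic residues among the 6: 2.

2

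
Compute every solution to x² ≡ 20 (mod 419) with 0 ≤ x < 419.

Since 419 ≡ 3 (mod 4), a square root of 20 is 20^((419+1)/4) = 20^105 mod 419.
Repeated squaring: 20^2≡400, 20^4≡361, 20^8≡12, 20^16≡144, 20^32≡205, 20^64≡125 (mod 419).
20^105 = 20^(64+32+8+1) ≡ 337 (mod 419).
Check: 337² = 113569 ≡ 20 (mod 419). The two roots are 82 and 337.

82, 337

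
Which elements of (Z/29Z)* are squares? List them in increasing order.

1,4,5,6,7,9,13,16,20,22,23,24,25,28

Square k = 1,…,14 (k and 29−k give the same square):
1²=1, 2²=4, 3²=9, 4²=16, 5²=25, 6²≡7, 7²≡20, 8²≡6, 9²≡23, 10²≡13, 11²≡5, 12²≡28, 13²≡24, 14²≡22 (mod 29).
So the quadratic residues mod 29 are {1, 4, 5, 6, 7, 9, 13, 16, 20, 22, 23, 24, 25, 28}.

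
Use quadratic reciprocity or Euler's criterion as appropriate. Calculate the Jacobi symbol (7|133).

0

Reciprocity: 7 ≡ 3 and 133 ≡ 1 (mod 4), so (7/133) = +(133/7).
Reduce top mod 7: now compute (0/7).
Top reduces to 0: gcd > 1, so the symbol is 0.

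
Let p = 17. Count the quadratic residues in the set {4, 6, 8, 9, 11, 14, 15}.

4

(4/17) = +1 → QR.
(6/17) = -1 → non-residue.
(8/17) = +1 → QR.
(9/17) = +1 → QR.
(11/17) = -1 → non-residue.
(14/17) = -1 → non-residue.
(15/17) = +1 → QR.
Total quadratic residues among the 7: 4.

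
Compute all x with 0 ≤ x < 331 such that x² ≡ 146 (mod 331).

Since 331 ≡ 3 (mod 4), a square root of 146 is 146^((331+1)/4) = 146^83 mod 331.
Repeated squaring: 146^2≡132, 146^4≡212, 146^8≡259, 146^16≡219, 146^32≡297, 146^64≡163 (mod 331).
146^83 = 146^(64+16+2+1) ≡ 198 (mod 331).
Check: 198² = 39204 ≡ 146 (mod 331). The two roots are 133 and 198.

133, 198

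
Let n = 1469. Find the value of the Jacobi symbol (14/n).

Pull out 2: since 1469 ≡ 5 (mod 8), (2/1469) = -1.
Reciprocity: 7 ≡ 3 and 1469 ≡ 1 (mod 4), so (7/1469) = +(1469/7).
Reduce top mod 7: now compute (6/7).
Pull out 2: since 7 ≡ 7 (mod 8), (2/7) = +1.
Reciprocity: 3 ≡ 3 and 7 ≡ 3 (mod 4), so (3/7) = −(7/3).
Reduce top mod 3: now compute (1/3).
Reached (1/3) = 1. Collecting the sign flips along the way, the symbol is +1.

1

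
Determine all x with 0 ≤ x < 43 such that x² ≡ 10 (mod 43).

15, 28

Since 43 ≡ 3 (mod 4), a square root of 10 is 10^((43+1)/4) = 10^11 mod 43.
Repeated squaring: 10^2≡14, 10^4≡24, 10^8≡17 (mod 43).
10^11 = 10^(8+2+1) ≡ 15 (mod 43).
Check: 15² = 225 ≡ 10 (mod 43). The two roots are 15 and 28.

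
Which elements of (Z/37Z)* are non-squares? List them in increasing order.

Square k = 1,…,18 (k and 37−k give the same square):
1²=1, 2²=4, 3²=9, 4²=16, 5²=25, 6²=36, 7²≡12, 8²≡27, 9²≡7, 10²≡26, 11²≡10, 12²≡33, 13²≡21, 14²≡11, 15²≡3, 16²≡34, 17²≡30, 18²≡28 (mod 37).
The residues are {1, 3, 4, 7, 9, 10, 11, 12, 16, 21, 25, 26, 27, 28, 30, 33, 34, 36}; the non-residues are the remaining 18 nonzero classes.

2 5 6 8 13 14 15 17 18 19 20 22 23 24 29 31 32 35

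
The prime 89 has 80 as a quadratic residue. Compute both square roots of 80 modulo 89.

13, 76

89 ≡ 1 (mod 4), so we find a root by search.
Trying successive values, 13² = 169 ≡ 80 (mod 89). The other root is 89 − 13 = 76.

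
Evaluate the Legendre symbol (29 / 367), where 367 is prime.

-1

Reciprocity: 29 ≡ 1 and 367 ≡ 3 (mod 4), so (29/367) = +(367/29).
Reduce top mod 29: now compute (19/29).
Reciprocity: 19 ≡ 3 and 29 ≡ 1 (mod 4), so (19/29) = +(29/19).
Reduce top mod 19: now compute (10/19).
Pull out 2: since 19 ≡ 3 (mod 8), (2/19) = -1.
Reciprocity: 5 ≡ 1 and 19 ≡ 3 (mod 4), so (5/19) = +(19/5).
Reduce top mod 5: now compute (4/5).
Pull out 2^2: since 5 ≡ 5 (mod 8), (2/5) = -1, so (2/5)^2 = +1.
Reached (1/5) = 1. Collecting the sign flips along the way, the symbol is -1.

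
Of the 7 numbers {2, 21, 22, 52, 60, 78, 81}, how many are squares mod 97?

3

(2/97) = +1 → QR.
(21/97) = -1 → non-residue.
(22/97) = +1 → QR.
(52/97) = -1 → non-residue.
(60/97) = -1 → non-residue.
(78/97) = -1 → non-residue.
(81/97) = +1 → QR.
Total quadratic residues among the 7: 3.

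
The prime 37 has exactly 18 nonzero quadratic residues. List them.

Square k = 1,…,18 (k and 37−k give the same square):
1²=1, 2²=4, 3²=9, 4²=16, 5²=25, 6²=36, 7²≡12, 8²≡27, 9²≡7, 10²≡26, 11²≡10, 12²≡33, 13²≡21, 14²≡11, 15²≡3, 16²≡34, 17²≡30, 18²≡28 (mod 37).
So the quadratic residues mod 37 are {1, 3, 4, 7, 9, 10, 11, 12, 16, 21, 25, 26, 27, 28, 30, 33, 34, 36}.

1,3,4,7,9,10,11,12,16,21,25,26,27,28,30,33,34,36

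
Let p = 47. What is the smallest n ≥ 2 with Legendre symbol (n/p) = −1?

5

(2/47) = +1, so 2 is a residue.
(3/47) = +1, so 3 is a residue.
(4/47) = +1, so 4 is a residue.
(5/47) = −1, so 5 is the smallest positive non-residue mod 47.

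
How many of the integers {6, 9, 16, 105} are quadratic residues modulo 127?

(6/127) = -1 → non-residue.
(9/127) = +1 → QR.
(16/127) = +1 → QR.
(105/127) = -1 → non-residue.
Total quadratic residues among the 4: 2.

2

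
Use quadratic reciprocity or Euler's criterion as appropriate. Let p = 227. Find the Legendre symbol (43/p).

1

Euler's criterion: (43/227) ≡ 43^113 (mod 227).
43^2 ≡ 33 (mod 227)
43^4 ≡ 181 (mod 227)
43^8 ≡ 73 (mod 227)
43^16 ≡ 108 (mod 227)
43^32 ≡ 87 (mod 227)
43^64 ≡ 78 (mod 227)
43^113 = 43^(64+32+16+1) ≡ 1 (mod 227).
Result is 1, so (43/227) = 1.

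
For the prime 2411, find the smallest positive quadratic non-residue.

(2/2411) = −1, so 2 is the smallest positive non-residue mod 2411.

2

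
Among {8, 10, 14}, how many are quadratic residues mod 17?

1

(8/17) = +1 → QR.
(10/17) = -1 → non-residue.
(14/17) = -1 → non-residue.
Total quadratic residues among the 3: 1.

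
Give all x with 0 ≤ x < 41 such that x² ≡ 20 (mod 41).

15, 26

41 ≡ 1 (mod 4), so we find a root by search.
Trying successive values, 15² = 225 ≡ 20 (mod 41). The other root is 41 − 15 = 26.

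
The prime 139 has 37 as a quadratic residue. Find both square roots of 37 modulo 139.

68, 71

Since 139 ≡ 3 (mod 4), a square root of 37 is 37^((139+1)/4) = 37^35 mod 139.
Repeated squaring: 37^2≡118, 37^4≡24, 37^8≡20, 37^16≡122, 37^32≡11 (mod 139).
37^35 = 37^(32+2+1) ≡ 71 (mod 139).
Check: 71² = 5041 ≡ 37 (mod 139). The two roots are 68 and 71.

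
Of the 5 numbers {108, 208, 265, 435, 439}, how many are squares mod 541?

(108/541) = +1 → QR.
(208/541) = -1 → non-residue.
(265/541) = +1 → QR.
(435/541) = -1 → non-residue.
(439/541) = +1 → QR.
Total quadratic residues among the 5: 3.

3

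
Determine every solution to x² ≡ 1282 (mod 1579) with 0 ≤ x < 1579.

260, 1319

Since 1579 ≡ 3 (mod 4), a square root of 1282 is 1282^((1579+1)/4) = 1282^395 mod 1579.
Repeated squaring: 1282^2≡1364, 1282^4≡434, 1282^8≡455, 1282^16≡176, 1282^32≡975, 1282^64≡67, 1282^128≡1331, 1282^256≡1502 (mod 1579).
1282^395 = 1282^(256+128+8+2+1) ≡ 1319 (mod 1579).
Check: 1319² = 1739761 ≡ 1282 (mod 1579). The two roots are 260 and 1319.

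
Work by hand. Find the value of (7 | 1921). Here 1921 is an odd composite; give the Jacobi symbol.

Reciprocity: 7 ≡ 3 and 1921 ≡ 1 (mod 4), so (7/1921) = +(1921/7).
Reduce top mod 7: now compute (3/7).
Reciprocity: 3 ≡ 3 and 7 ≡ 3 (mod 4), so (3/7) = −(7/3).
Reduce top mod 3: now compute (1/3).
Reached (1/3) = 1. Collecting the sign flips along the way, the symbol is -1.

-1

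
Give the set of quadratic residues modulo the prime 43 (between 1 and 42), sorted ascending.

Square k = 1,…,21 (k and 43−k give the same square):
1²=1, 2²=4, 3²=9, 4²=16, 5²=25, 6²=36, 7²≡6, 8²≡21, 9²≡38, 10²≡14, 11²≡35, 12²≡15, 13²≡40, 14²≡24, 15²≡10, 16²≡41, 17²≡31, 18²≡23, 19²≡17, 20²≡13, 21²≡11 (mod 43).
So the quadratic residues mod 43 are {1, 4, 6, 9, 10, 11, 13, 14, 15, 16, 17, 21, 23, 24, 25, 31, 35, 36, 38, 40, 41}.

1, 4, 6, 9, 10, 11, 13, 14, 15, 16, 17, 21, 23, 24, 25, 31, 35, 36, 38, 40, 41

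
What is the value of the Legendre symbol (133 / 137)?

1

Euler's criterion: (133/137) ≡ 133^68 (mod 137).
133^2 ≡ 16 (mod 137)
133^4 ≡ 119 (mod 137)
133^8 ≡ 50 (mod 137)
133^16 ≡ 34 (mod 137)
133^32 ≡ 60 (mod 137)
133^64 ≡ 38 (mod 137)
133^68 = 133^(64+4) ≡ 1 (mod 137).
Result is 1, so (133/137) = 1.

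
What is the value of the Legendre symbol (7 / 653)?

Reciprocity: 7 ≡ 3 and 653 ≡ 1 (mod 4), so (7/653) = +(653/7).
Reduce top mod 7: now compute (2/7).
Pull out 2: since 7 ≡ 7 (mod 8), (2/7) = +1.
Reached (1/7) = 1. Collecting the sign flips along the way, the symbol is +1.

1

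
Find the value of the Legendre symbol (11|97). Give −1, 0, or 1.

1

Reciprocity: 11 ≡ 3 and 97 ≡ 1 (mod 4), so (11/97) = +(97/11).
Reduce top mod 11: now compute (9/11).
Reciprocity: 9 ≡ 1 and 11 ≡ 3 (mod 4), so (9/11) = +(11/9).
Reduce top mod 9: now compute (2/9).
Pull out 2: since 9 ≡ 1 (mod 8), (2/9) = +1.
Reached (1/9) = 1. Collecting the sign flips along the way, the symbol is +1.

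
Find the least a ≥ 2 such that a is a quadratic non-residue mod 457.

5

(2/457) = +1, so 2 is a residue.
(3/457) = +1, so 3 is a residue.
(4/457) = +1, so 4 is a residue.
(5/457) = −1, so 5 is the smallest positive non-residue mod 457.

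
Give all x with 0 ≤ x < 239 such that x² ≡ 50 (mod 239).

Since 239 ≡ 3 (mod 4), a square root of 50 is 50^((239+1)/4) = 50^60 mod 239.
Repeated squaring: 50^2≡110, 50^4≡150, 50^8≡34, 50^16≡200, 50^32≡87 (mod 239).
50^60 = 50^(32+16+8+4) ≡ 17 (mod 239).
Check: 17² = 289 ≡ 50 (mod 239). The two roots are 17 and 222.

17, 222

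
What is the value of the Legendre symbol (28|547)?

-1

Euler's criterion: (28/547) ≡ 28^273 (mod 547).
28^2 ≡ 237 (mod 547)
28^4 ≡ 375 (mod 547)
28^8 ≡ 46 (mod 547)
28^16 ≡ 475 (mod 547)
28^32 ≡ 261 (mod 547)
28^64 ≡ 293 (mod 547)
28^128 ≡ 517 (mod 547)
28^256 ≡ 353 (mod 547)
28^273 = 28^(256+16+1) ≡ 546 (mod 547).
Result is 546 ≡ −1, so (28/547) = −1.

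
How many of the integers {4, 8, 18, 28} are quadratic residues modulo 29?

2

(4/29) = +1 → QR.
(8/29) = -1 → non-residue.
(18/29) = -1 → non-residue.
(28/29) = +1 → QR.
Total quadratic residues among the 4: 2.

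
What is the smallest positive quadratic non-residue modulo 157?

2

(2/157) = −1, so 2 is the smallest positive non-residue mod 157.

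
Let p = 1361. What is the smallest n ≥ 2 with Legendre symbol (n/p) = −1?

(2/1361) = +1, so 2 is a residue.
(3/1361) = −1, so 3 is the smallest positive non-residue mod 1361.

3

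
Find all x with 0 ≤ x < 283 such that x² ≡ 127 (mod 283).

134, 149

Since 283 ≡ 3 (mod 4), a square root of 127 is 127^((283+1)/4) = 127^71 mod 283.
Repeated squaring: 127^2≡281, 127^4≡4, 127^8≡16, 127^16≡256, 127^32≡163, 127^64≡250 (mod 283).
127^71 = 127^(64+4+2+1) ≡ 134 (mod 283).
Check: 134² = 17956 ≡ 127 (mod 283). The two roots are 134 and 149.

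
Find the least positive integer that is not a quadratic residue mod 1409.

3

(2/1409) = +1, so 2 is a residue.
(3/1409) = −1, so 3 is the smallest positive non-residue mod 1409.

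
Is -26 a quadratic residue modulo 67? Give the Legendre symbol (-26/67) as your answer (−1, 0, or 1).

-1

Euler's criterion: (-26/67) ≡ 41^33 (mod 67).
41^2 ≡ 6 (mod 67)
41^4 ≡ 36 (mod 67)
41^8 ≡ 23 (mod 67)
41^16 ≡ 60 (mod 67)
41^32 ≡ 49 (mod 67)
41^33 = 41^(32+1) ≡ 66 (mod 67).
Result is 66 ≡ −1, so (-26/67) = −1.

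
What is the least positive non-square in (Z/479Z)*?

13

(2/479) = +1, so 2 is a residue.
(3/479) = +1, so 3 is a residue.
(4/479) = +1, so 4 is a residue.
(5/479) = +1, so 5 is a residue.
(6/479) = +1, so 6 is a residue.
(7/479) = +1, so 7 is a residue.
(8/479) = +1, so 8 is a residue.
(9/479) = +1, so 9 is a residue.
(10/479) = +1, so 10 is a residue.
(11/479) = +1, so 11 is a residue.
(12/479) = +1, so 12 is a residue.
(13/479) = −1, so 13 is the smallest positive non-residue mod 479.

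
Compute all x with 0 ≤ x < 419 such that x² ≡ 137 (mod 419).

Since 419 ≡ 3 (mod 4), a square root of 137 is 137^((419+1)/4) = 137^105 mod 419.
Repeated squaring: 137^2≡333, 137^4≡273, 137^8≡366, 137^16≡295, 137^32≡292, 137^64≡207 (mod 419).
137^105 = 137^(64+32+8+1) ≡ 180 (mod 419).
Check: 180² = 32400 ≡ 137 (mod 419). The two roots are 180 and 239.

180, 239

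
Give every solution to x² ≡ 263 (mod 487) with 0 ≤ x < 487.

137, 350

Since 487 ≡ 3 (mod 4), a square root of 263 is 263^((487+1)/4) = 263^122 mod 487.
Repeated squaring: 263^2≡15, 263^4≡225, 263^8≡464, 263^16≡42, 263^32≡303, 263^64≡253 (mod 487).
263^122 = 263^(64+32+16+8+2) ≡ 137 (mod 487).
Check: 137² = 18769 ≡ 263 (mod 487). The two roots are 137 and 350.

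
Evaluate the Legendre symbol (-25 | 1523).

-1

First reduce: -25 ≡ 1498 (mod 1523).
Pull out 2: since 1523 ≡ 3 (mod 8), (2/1523) = -1.
Reciprocity: 749 ≡ 1 and 1523 ≡ 3 (mod 4), so (749/1523) = +(1523/749).
Reduce top mod 749: now compute (25/749).
Reciprocity: 25 ≡ 1 and 749 ≡ 1 (mod 4), so (25/749) = +(749/25).
Reduce top mod 25: now compute (24/25).
Pull out 2^3: since 25 ≡ 1 (mod 8), (2/25) = +1, so (2/25)^3 = +1.
Reciprocity: 3 ≡ 3 and 25 ≡ 1 (mod 4), so (3/25) = +(25/3).
Reduce top mod 3: now compute (1/3).
Reached (1/3) = 1. Collecting the sign flips along the way, the symbol is -1.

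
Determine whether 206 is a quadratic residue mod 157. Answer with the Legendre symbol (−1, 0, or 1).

Euler's criterion: (206/157) ≡ 49^78 (mod 157).
49^2 ≡ 46 (mod 157)
49^4 ≡ 75 (mod 157)
49^8 ≡ 130 (mod 157)
49^16 ≡ 101 (mod 157)
49^32 ≡ 153 (mod 157)
49^64 ≡ 16 (mod 157)
49^78 = 49^(64+8+4+2) ≡ 1 (mod 157).
Result is 1, so (206/157) = 1.

1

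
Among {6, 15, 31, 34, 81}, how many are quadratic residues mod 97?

(6/97) = +1 → QR.
(15/97) = -1 → non-residue.
(31/97) = +1 → QR.
(34/97) = -1 → non-residue.
(81/97) = +1 → QR.
Total quadratic residues among the 5: 3.

3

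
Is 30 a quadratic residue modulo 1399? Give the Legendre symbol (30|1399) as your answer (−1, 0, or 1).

Pull out 2: since 1399 ≡ 7 (mod 8), (2/1399) = +1.
Reciprocity: 15 ≡ 3 and 1399 ≡ 3 (mod 4), so (15/1399) = −(1399/15).
Reduce top mod 15: now compute (4/15).
Pull out 2^2: since 15 ≡ 7 (mod 8), (2/15) = +1, so (2/15)^2 = +1.
Reached (1/15) = 1. Collecting the sign flips along the way, the symbol is -1.

-1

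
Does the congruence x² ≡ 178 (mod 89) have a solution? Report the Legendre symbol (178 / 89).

First reduce: 178 ≡ 0 (mod 89).
Top reduces to 0: gcd > 1, so the symbol is 0.

0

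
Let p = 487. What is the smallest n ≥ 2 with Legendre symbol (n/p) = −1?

(2/487) = +1, so 2 is a residue.
(3/487) = −1, so 3 is the smallest positive non-residue mod 487.

3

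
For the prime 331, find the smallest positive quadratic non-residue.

(2/331) = −1, so 2 is the smallest positive non-residue mod 331.

2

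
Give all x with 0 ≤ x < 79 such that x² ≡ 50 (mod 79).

Since 79 ≡ 3 (mod 4), a square root of 50 is 50^((79+1)/4) = 50^20 mod 79.
Repeated squaring: 50^2≡51, 50^4≡73, 50^8≡36, 50^16≡32 (mod 79).
50^20 = 50^(16+4) ≡ 45 (mod 79).
Check: 45² = 2025 ≡ 50 (mod 79). The two roots are 34 and 45.

34, 45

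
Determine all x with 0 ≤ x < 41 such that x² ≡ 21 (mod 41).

41 ≡ 1 (mod 4), so we find a root by search.
Trying successive values, 12² = 144 ≡ 21 (mod 41). The other root is 41 − 12 = 29.

12, 29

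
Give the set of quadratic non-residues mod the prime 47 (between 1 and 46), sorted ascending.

5, 10, 11, 13, 15, 19, 20, 22, 23, 26, 29, 30, 31, 33, 35, 38, 39, 40, 41, 43, 44, 45, 46

Square k = 1,…,23 (k and 47−k give the same square):
1²=1, 2²=4, 3²=9, 4²=16, 5²=25, 6²=36, 7²≡2, 8²≡17, 9²≡34, 10²≡6, 11²≡27, 12²≡3, 13²≡28, 14²≡8, 15²≡37, 16²≡21, 17²≡7, 18²≡42, 19²≡32, 20²≡24, 21²≡18, 22²≡14, 23²≡12 (mod 47).
The residues are {1, 2, 3, 4, 6, 7, 8, 9, 12, 14, 16, 17, 18, 21, 24, 25, 27, 28, 32, 34, 36, 37, 42}; the non-residues are the remaining 23 nonzero classes.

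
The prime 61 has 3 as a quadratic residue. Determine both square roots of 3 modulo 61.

61 ≡ 1 (mod 4), so we find a root by search.
Trying successive values, 8² = 64 ≡ 3 (mod 61). The other root is 61 − 8 = 53.

8, 53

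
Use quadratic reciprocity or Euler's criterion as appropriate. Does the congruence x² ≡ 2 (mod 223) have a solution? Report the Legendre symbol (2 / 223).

Pull out 2: since 223 ≡ 7 (mod 8), (2/223) = +1.
Reached (1/223) = 1. Collecting the sign flips along the way, the symbol is +1.

1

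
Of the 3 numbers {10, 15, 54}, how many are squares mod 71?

(10/71) = +1 → QR.
(15/71) = +1 → QR.
(54/71) = +1 → QR.
Total quadratic residues among the 3: 3.

3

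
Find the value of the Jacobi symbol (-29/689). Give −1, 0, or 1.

First reduce: -29 ≡ 660 (mod 689).
Pull out 2^2: since 689 ≡ 1 (mod 8), (2/689) = +1, so (2/689)^2 = +1.
Reciprocity: 165 ≡ 1 and 689 ≡ 1 (mod 4), so (165/689) = +(689/165).
Reduce top mod 165: now compute (29/165).
Reciprocity: 29 ≡ 1 and 165 ≡ 1 (mod 4), so (29/165) = +(165/29).
Reduce top mod 29: now compute (20/29).
Pull out 2^2: since 29 ≡ 5 (mod 8), (2/29) = -1, so (2/29)^2 = +1.
Reciprocity: 5 ≡ 1 and 29 ≡ 1 (mod 4), so (5/29) = +(29/5).
Reduce top mod 5: now compute (4/5).
Pull out 2^2: since 5 ≡ 5 (mod 8), (2/5) = -1, so (2/5)^2 = +1.
Reached (1/5) = 1. Collecting the sign flips along the way, the symbol is +1.

1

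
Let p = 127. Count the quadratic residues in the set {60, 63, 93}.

1

(60/127) = +1 → QR.
(63/127) = -1 → non-residue.
(93/127) = -1 → non-residue.
Total quadratic residues among the 3: 1.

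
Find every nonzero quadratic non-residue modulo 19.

Square k = 1,…,9 (k and 19−k give the same square):
1²=1, 2²=4, 3²=9, 4²=16, 5²≡6, 6²≡17, 7²≡11, 8²≡7, 9²≡5 (mod 19).
The residues are {1, 4, 5, 6, 7, 9, 11, 16, 17}; the non-residues are the remaining 9 nonzero classes.

2, 3, 8, 10, 12, 13, 14, 15, 18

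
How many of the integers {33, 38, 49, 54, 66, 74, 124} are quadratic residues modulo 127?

4

(33/127) = -1 → non-residue.
(38/127) = +1 → QR.
(49/127) = +1 → QR.
(54/127) = -1 → non-residue.
(66/127) = -1 → non-residue.
(74/127) = +1 → QR.
(124/127) = +1 → QR.
Total quadratic residues among the 7: 4.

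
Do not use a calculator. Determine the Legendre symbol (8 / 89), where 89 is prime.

1

Pull out 2^3: since 89 ≡ 1 (mod 8), (2/89) = +1, so (2/89)^3 = +1.
Reached (1/89) = 1. Collecting the sign flips along the way, the symbol is +1.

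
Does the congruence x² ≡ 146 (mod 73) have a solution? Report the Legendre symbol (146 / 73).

First reduce: 146 ≡ 0 (mod 73).
Top reduces to 0: gcd > 1, so the symbol is 0.

0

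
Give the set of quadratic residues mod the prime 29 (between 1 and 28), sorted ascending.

Square k = 1,…,14 (k and 29−k give the same square):
1²=1, 2²=4, 3²=9, 4²=16, 5²=25, 6²≡7, 7²≡20, 8²≡6, 9²≡23, 10²≡13, 11²≡5, 12²≡28, 13²≡24, 14²≡22 (mod 29).
So the quadratic residues mod 29 are {1, 4, 5, 6, 7, 9, 13, 16, 20, 22, 23, 24, 25, 28}.

1, 4, 5, 6, 7, 9, 13, 16, 20, 22, 23, 24, 25, 28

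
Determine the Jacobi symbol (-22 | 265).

1

First reduce: -22 ≡ 243 (mod 265).
Reciprocity: 243 ≡ 3 and 265 ≡ 1 (mod 4), so (243/265) = +(265/243).
Reduce top mod 243: now compute (22/243).
Pull out 2: since 243 ≡ 3 (mod 8), (2/243) = -1.
Reciprocity: 11 ≡ 3 and 243 ≡ 3 (mod 4), so (11/243) = −(243/11).
Reduce top mod 11: now compute (1/11).
Reached (1/11) = 1. Collecting the sign flips along the way, the symbol is +1.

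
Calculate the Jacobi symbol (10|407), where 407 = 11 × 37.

-1

Pull out 2: since 407 ≡ 7 (mod 8), (2/407) = +1.
Reciprocity: 5 ≡ 1 and 407 ≡ 3 (mod 4), so (5/407) = +(407/5).
Reduce top mod 5: now compute (2/5).
Pull out 2: since 5 ≡ 5 (mod 8), (2/5) = -1.
Reached (1/5) = 1. Collecting the sign flips along the way, the symbol is -1.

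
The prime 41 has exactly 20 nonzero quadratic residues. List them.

Square k = 1,…,20 (k and 41−k give the same square):
1²=1, 2²=4, 3²=9, 4²=16, 5²=25, 6²=36, 7²≡8, 8²≡23, 9²≡40, 10²≡18, 11²≡39, 12²≡21, 13²≡5, 14²≡32, 15²≡20, 16²≡10, 17²≡2, 18²≡37, 19²≡33, 20²≡31 (mod 41).
So the quadratic residues mod 41 are {1, 2, 4, 5, 8, 9, 10, 16, 18, 20, 21, 23, 25, 31, 32, 33, 36, 37, 39, 40}.

1, 2, 4, 5, 8, 9, 10, 16, 18, 20, 21, 23, 25, 31, 32, 33, 36, 37, 39, 40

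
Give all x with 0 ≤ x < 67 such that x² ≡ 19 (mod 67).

Since 67 ≡ 3 (mod 4), a square root of 19 is 19^((67+1)/4) = 19^17 mod 67.
Repeated squaring: 19^2≡26, 19^4≡6, 19^8≡36, 19^16≡23 (mod 67).
19^17 = 19^(16+1) ≡ 35 (mod 67).
Check: 35² = 1225 ≡ 19 (mod 67). The two roots are 32 and 35.

32, 35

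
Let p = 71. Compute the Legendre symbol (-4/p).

-1

First reduce: -4 ≡ 67 (mod 71).
Reciprocity: 67 ≡ 3 and 71 ≡ 3 (mod 4), so (67/71) = −(71/67).
Reduce top mod 67: now compute (4/67).
Pull out 2^2: since 67 ≡ 3 (mod 8), (2/67) = -1, so (2/67)^2 = +1.
Reached (1/67) = 1. Collecting the sign flips along the way, the symbol is -1.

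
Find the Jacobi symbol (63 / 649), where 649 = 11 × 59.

Reciprocity: 63 ≡ 3 and 649 ≡ 1 (mod 4), so (63/649) = +(649/63).
Reduce top mod 63: now compute (19/63).
Reciprocity: 19 ≡ 3 and 63 ≡ 3 (mod 4), so (19/63) = −(63/19).
Reduce top mod 19: now compute (6/19).
Pull out 2: since 19 ≡ 3 (mod 8), (2/19) = -1.
Reciprocity: 3 ≡ 3 and 19 ≡ 3 (mod 4), so (3/19) = −(19/3).
Reduce top mod 3: now compute (1/3).
Reached (1/3) = 1. Collecting the sign flips along the way, the symbol is -1.

-1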